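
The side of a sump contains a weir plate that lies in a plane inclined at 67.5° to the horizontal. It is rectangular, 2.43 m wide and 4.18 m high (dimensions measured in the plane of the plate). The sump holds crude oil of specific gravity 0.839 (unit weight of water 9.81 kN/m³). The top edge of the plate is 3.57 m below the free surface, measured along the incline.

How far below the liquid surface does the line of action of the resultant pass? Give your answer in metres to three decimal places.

h_p = 5.467 m

γ = 0.839 × 9.81 = 8.23059 kN/m³.
Let θ = 67.5° be the plate's angle to the horizontal; measure y along the incline from where the plane meets the free surface. Vertical depth h = y·sinθ with sinθ = 0.923880.
The centroid lies 4.18/2 = 2.09 m below the top edge, so y_c = 3.57 + 2.09 = 5.66 m and h_c = 5.66 × 0.923880 = 5.22916 m.
A = 2.43 × 4.18 = 10.1574 m².
Resultant F = γ·h_c·A = 8.23059 × 5.22916 × 10.1574 = 437.165 kN.
I_c = b·h³/12 = 2.43 × 4.18³/12 = 14.7895 m⁴.
Centre of pressure: y_p = y_c + I_c/(y_c·A) = 5.66 + 14.7895/(5.66 × 10.1574) = 5.66 + 0.257249 = 5.91725 m along the plane.
Vertically, h_p = y_p·sinθ = 5.91725 × 0.923880 = 5.46683 m.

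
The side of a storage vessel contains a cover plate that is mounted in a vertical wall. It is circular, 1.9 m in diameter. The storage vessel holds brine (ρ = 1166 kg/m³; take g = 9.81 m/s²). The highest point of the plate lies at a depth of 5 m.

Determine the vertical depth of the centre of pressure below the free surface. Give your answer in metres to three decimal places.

γ = ρg = 1166 × 9.81 / 1000 = 11.43846 kN/m³.
The centroid is at the centre, 0.95 m below the top of the plate, so the centroid depth is h_c = 5 + 0.95 = 5.95 m.
A = π(0.95)² = 2.83529 m².
Resultant F = γ·h_c·A = 11.43846 × 5.95 × 2.83529 = 192.967 kN.
I_c = πr⁴/4 = π × 0.95⁴/4 = 0.639712 m⁴.
Centre of pressure: y_p = y_c + I_c/(y_c·A) = 5.95 + 0.639712/(5.95 × 2.83529) = 5.95 + 0.0379201 = 5.98792 m along the plane.

h_p = 5.988 m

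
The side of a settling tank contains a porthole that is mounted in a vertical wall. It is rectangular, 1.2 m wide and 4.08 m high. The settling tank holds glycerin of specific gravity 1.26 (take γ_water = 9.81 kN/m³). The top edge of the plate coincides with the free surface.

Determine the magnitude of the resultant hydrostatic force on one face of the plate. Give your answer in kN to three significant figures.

γ = 1.26 × 9.81 = 12.3606 kN/m³.
The centroid lies 4.08/2 = 2.04 m below the top edge, so the centroid depth is h_c = 2.04 m.
A = 1.2 × 4.08 = 4.896 m².
Resultant F = γ·h_c·A = 12.3606 × 2.04 × 4.896 = 123.456 kN.

F ≈ 123 kN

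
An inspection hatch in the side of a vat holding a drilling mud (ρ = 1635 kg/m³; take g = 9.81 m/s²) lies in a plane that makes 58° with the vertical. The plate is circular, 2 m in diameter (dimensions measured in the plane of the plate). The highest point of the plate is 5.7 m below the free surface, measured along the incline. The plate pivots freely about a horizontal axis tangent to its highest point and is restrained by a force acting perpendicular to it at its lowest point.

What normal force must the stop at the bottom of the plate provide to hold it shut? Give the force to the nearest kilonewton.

P ≈ 93 kN

γ = ρg = 1635 × 9.81 / 1000 = 16.03935 kN/m³.
The plate makes 58° with the vertical, i.e. θ = 90° − 58° = 32° to the horizontal. Measuring y along the incline from the free-surface line, vertical depth h = y·sinθ with sinθ = 0.529919.
The centroid is at the centre, 1 m below the top of the plate, so y_c = 5.7 + 1 = 6.7 m and h_c = 6.7 × 0.529919 = 3.55046 m.
A = π(1)² = 3.14159 m².
Resultant F = γ·h_c·A = 16.03935 × 3.55046 × 3.14159 = 178.904 kN.
I_c = πr⁴/4 = π × 1⁴/4 = 0.785398 m⁴.
Centre of pressure: y_p = y_c + I_c/(y_c·A) = 6.7 + 0.785398/(6.7 × 3.14159) = 6.7 + 0.0373135 = 6.73731 m along the plane.
The resultant acts 1 + 0.0373135 = 1.03731 m (along the plate) below the hinge at the top edge, so the moment about the hinge is M = F × 1.03731 = 178.904 × 1.03731 = 185.579 kN·m.
A normal force at the bottom, 2 m from the hinge, must supply this moment: P = 185.579/2 = 92.7895 kN.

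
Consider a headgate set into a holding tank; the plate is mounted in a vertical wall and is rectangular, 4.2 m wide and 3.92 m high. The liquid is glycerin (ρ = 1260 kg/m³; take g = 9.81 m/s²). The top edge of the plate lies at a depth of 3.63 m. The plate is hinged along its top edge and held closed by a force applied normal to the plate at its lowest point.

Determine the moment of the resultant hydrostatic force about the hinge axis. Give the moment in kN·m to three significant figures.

γ = ρg = 1260 × 9.81 / 1000 = 12.3606 kN/m³.
The centroid lies 3.92/2 = 1.96 m below the top edge, so the centroid depth is h_c = 3.63 + 1.96 = 5.59 m.
A = 4.2 × 3.92 = 16.464 m².
Resultant F = γ·h_c·A = 12.3606 × 5.59 × 16.464 = 1137.59 kN.
I_c = b·h³/12 = 4.2 × 3.92³/12 = 21.0827 m⁴.
Centre of pressure: y_p = y_c + I_c/(y_c·A) = 5.59 + 21.0827/(5.59 × 16.464) = 5.59 + 0.229076 = 5.81908 m along the plane.
The resultant acts 1.96 + 0.229076 = 2.18908 m (along the plate) below the hinge at the top edge, so the moment about the hinge is M = F × 2.18908 = 1137.59 × 2.18908 = 2490.28 kN·m.

M ≈ 2490 kN·m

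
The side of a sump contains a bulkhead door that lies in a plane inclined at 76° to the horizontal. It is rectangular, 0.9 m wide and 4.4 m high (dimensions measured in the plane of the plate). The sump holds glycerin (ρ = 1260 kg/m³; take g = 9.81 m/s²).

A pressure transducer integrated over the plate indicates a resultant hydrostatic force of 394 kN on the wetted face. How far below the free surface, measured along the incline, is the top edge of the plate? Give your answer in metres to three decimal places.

y_top ≈ 6.096 m

γ = ρg = 1260 × 9.81 / 1000 = 12.3606 kN/m³.
A = 0.9 × 4.4 = 3.96 m².
From F = γ·h_c·A, the centroid depth is h_c = 394/(12.3606 × 3.96) = 8.04936 m.
Let θ = 76° be the plate's angle to the horizontal; measure y along the incline from where the plane meets the free surface. Vertical depth h = y·sinθ with sinθ = 0.970296.
Along the incline, y_c = h_c/sinθ = 8.04936/0.970296 = 8.29578 m.
The centroid lies 4.4/2 = 2.2 m below the top edge, so the top edge sits at y_top = 8.29578 − 2.2 = 6.09578 m along the incline.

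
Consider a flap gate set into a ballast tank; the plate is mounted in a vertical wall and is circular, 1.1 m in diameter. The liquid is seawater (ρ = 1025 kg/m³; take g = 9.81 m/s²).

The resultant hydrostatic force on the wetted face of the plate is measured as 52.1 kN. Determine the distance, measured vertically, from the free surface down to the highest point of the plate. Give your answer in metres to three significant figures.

γ = ρg = 1025 × 9.81 / 1000 = 10.05525 kN/m³.
A = π(0.55)² = 0.950332 m².
From F = γ·h_c·A, the centroid depth is h_c = 52.1/(10.05525 × 0.950332) = 5.45217 m.
The centroid is at the centre, 0.55 m below the top of the plate, so the highest point sits at h_top = 5.45217 − 0.55 = 4.90217 m below the surface.

d_top ≈ 4.90 m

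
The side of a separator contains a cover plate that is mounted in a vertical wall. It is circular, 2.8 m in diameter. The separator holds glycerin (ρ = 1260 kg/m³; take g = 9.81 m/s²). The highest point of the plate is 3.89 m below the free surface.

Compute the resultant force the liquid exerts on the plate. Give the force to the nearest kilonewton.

F ≈ 403 kN

γ = ρg = 1260 × 9.81 / 1000 = 12.3606 kN/m³.
The centroid is at the centre, 1.4 m below the top of the plate, so the centroid depth is h_c = 3.89 + 1.4 = 5.29 m.
A = π(1.4)² = 6.15752 m².
Resultant F = γ·h_c·A = 12.3606 × 5.29 × 6.15752 = 402.625 kN.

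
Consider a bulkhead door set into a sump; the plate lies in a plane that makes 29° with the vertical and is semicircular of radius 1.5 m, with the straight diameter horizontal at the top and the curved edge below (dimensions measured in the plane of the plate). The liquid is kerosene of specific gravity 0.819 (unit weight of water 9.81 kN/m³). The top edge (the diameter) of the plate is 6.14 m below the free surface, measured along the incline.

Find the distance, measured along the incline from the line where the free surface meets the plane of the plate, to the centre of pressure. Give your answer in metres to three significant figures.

y_p = 6.80 m

γ = 0.819 × 9.81 = 8.03439 kN/m³.
The plate makes 29° with the vertical, i.e. θ = 90° − 29° = 61° to the horizontal. Measuring y along the incline from the free-surface line, vertical depth h = y·sinθ with sinθ = 0.874620.
The centroid of a semicircle lies 4r/(3π) = 0.63662 m from the diameter, here below the top edge, so y_c = 6.14 + 0.63662 = 6.77662 m and h_c = 6.77662 × 0.874620 = 5.92697 m.
A = πr²/2 = π × 1.5²/2 = 3.53429 m².
Resultant F = γ·h_c·A = 8.03439 × 5.92697 × 3.53429 = 168.301 kN.
I_c = (π/8 − 8/(9π))·r⁴ = 0.109757 × 1.5⁴ = 0.555645 m⁴.
Centre of pressure: y_p = y_c + I_c/(y_c·A) = 6.77662 + 0.555645/(6.77662 × 3.53429) = 6.77662 + 0.0231997 = 6.79982 m along the plane.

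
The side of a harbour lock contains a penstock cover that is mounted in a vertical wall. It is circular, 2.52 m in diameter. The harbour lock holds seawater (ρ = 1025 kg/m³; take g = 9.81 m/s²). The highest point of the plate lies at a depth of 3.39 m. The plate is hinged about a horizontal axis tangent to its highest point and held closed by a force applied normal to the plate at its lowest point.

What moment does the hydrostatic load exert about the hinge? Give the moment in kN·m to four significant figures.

M ≈ 313.7 kN·m

γ = ρg = 1025 × 9.81 / 1000 = 10.05525 kN/m³.
The centroid is at the centre, 1.26 m below the top of the plate, so the centroid depth is h_c = 3.39 + 1.26 = 4.65 m.
A = π(1.26)² = 4.98759 m².
Resultant F = γ·h_c·A = 10.05525 × 4.65 × 4.98759 = 233.204 kN.
I_c = πr⁴/4 = π × 1.26⁴/4 = 1.97958 m⁴.
Centre of pressure: y_p = y_c + I_c/(y_c·A) = 4.65 + 1.97958/(4.65 × 4.98759) = 4.65 + 0.0853551 = 4.73536 m along the plane.
The resultant acts 1.26 + 0.0853551 = 1.34536 m (along the plate) below the hinge at the top edge, so the moment about the hinge is M = F × 1.34536 = 233.204 × 1.34536 = 313.743 kN·m.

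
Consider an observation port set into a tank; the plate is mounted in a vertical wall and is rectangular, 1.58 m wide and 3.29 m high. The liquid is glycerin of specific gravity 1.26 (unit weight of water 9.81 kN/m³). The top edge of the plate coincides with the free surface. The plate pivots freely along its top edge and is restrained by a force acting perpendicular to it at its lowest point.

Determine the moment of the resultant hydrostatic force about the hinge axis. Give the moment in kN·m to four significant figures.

M ≈ 231.8 kN·m

γ = 1.26 × 9.81 = 12.3606 kN/m³.
The centroid lies 3.29/2 = 1.645 m below the top edge, so the centroid depth is h_c = 1.645 m.
A = 1.58 × 3.29 = 5.1982 m².
Resultant F = γ·h_c·A = 12.3606 × 1.645 × 5.1982 = 105.696 kN.
I_c = b·h³/12 = 1.58 × 3.29³/12 = 4.68882 m⁴.
Centre of pressure: y_p = y_c + I_c/(y_c·A) = 1.645 + 4.68882/(1.645 × 5.1982) = 1.645 + 0.548333 = 2.19333 m along the plane.
The resultant acts 1.645 + 0.548333 = 2.19333 m (along the plate) below the hinge at the top edge, so the moment about the hinge is M = F × 2.19333 = 105.696 × 2.19333 = 231.826 kN·m.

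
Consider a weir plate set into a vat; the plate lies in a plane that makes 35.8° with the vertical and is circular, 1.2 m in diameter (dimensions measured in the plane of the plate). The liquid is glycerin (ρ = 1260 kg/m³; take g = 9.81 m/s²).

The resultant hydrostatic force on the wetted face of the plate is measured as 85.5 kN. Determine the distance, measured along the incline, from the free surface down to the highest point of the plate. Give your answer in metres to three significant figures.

γ = ρg = 1260 × 9.81 / 1000 = 12.3606 kN/m³.
A = π(0.6)² = 1.13097 m².
From F = γ·h_c·A, the centroid depth is h_c = 85.5/(12.3606 × 1.13097) = 6.11611 m.
The plate makes 35.8° with the vertical, i.e. θ = 90° − 35.8° = 54.2° to the horizontal. Measuring y along the incline from the free-surface line, vertical depth h = y·sinθ with sinθ = 0.811064.
Along the incline, y_c = h_c/sinθ = 6.11611/0.811064 = 7.54085 m.
The centroid is at the centre, 0.6 m below the top of the plate, so the highest point sits at y_top = 7.54085 − 0.6 = 6.94085 m along the incline.

y_top ≈ 6.94 m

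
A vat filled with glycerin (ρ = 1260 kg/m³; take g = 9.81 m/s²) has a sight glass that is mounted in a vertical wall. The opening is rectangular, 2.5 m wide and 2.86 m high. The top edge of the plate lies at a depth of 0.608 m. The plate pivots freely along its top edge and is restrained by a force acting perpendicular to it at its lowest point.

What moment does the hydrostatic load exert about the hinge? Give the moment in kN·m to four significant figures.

M ≈ 317.8 kN·m

γ = ρg = 1260 × 9.81 / 1000 = 12.3606 kN/m³.
The centroid lies 2.86/2 = 1.43 m below the top edge, so the centroid depth is h_c = 0.608 + 1.43 = 2.038 m.
A = 2.5 × 2.86 = 7.15 m².
Resultant F = γ·h_c·A = 12.3606 × 2.038 × 7.15 = 180.115 kN.
I_c = b·h³/12 = 2.5 × 2.86³/12 = 4.87368 m⁴.
Centre of pressure: y_p = y_c + I_c/(y_c·A) = 2.038 + 4.87368/(2.038 × 7.15) = 2.038 + 0.334462 = 2.37246 m along the plane.
The resultant acts 1.43 + 0.334462 = 1.76446 m (along the plate) below the hinge at the top edge, so the moment about the hinge is M = F × 1.76446 = 180.115 × 1.76446 = 317.806 kN·m.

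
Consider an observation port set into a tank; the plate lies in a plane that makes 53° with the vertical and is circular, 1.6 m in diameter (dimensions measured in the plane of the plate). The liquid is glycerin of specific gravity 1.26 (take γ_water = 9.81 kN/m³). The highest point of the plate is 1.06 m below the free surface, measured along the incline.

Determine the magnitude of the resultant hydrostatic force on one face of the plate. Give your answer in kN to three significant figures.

γ = 1.26 × 9.81 = 12.3606 kN/m³.
The plate makes 53° with the vertical, i.e. θ = 90° − 53° = 37° to the horizontal. Measuring y along the incline from the free-surface line, vertical depth h = y·sinθ with sinθ = 0.601815.
The centroid is at the centre, 0.8 m below the top of the plate, so y_c = 1.06 + 0.8 = 1.86 m and h_c = 1.86 × 0.601815 = 1.11938 m.
A = π(0.8)² = 2.01062 m².
Resultant F = γ·h_c·A = 12.3606 × 1.11938 × 2.01062 = 27.8194 kN.

F ≈ 27.8 kN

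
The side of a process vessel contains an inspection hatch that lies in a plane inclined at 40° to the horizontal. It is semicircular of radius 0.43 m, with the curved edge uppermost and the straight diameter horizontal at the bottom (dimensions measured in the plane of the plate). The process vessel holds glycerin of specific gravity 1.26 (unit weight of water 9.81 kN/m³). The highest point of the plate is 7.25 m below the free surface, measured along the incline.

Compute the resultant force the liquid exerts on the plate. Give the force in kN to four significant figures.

F ≈ 17.30 kN

γ = 1.26 × 9.81 = 12.3606 kN/m³.
Let θ = 40° be the plate's angle to the horizontal; measure y along the incline from where the plane meets the free surface. Vertical depth h = y·sinθ with sinθ = 0.642788.
The centroid lies 4r/(3π) = 0.182498 m above the diameter, so r − 4r/(3π) = 0.43 − 0.182498 = 0.247502 m below the topmost point, so y_c = 7.25 + 0.247502 = 7.4975 m and h_c = 7.4975 × 0.642788 = 4.8193 m.
A = πr²/2 = π × 0.43²/2 = 0.29044 m².
Resultant F = γ·h_c·A = 12.3606 × 4.8193 × 0.29044 = 17.3013 kN.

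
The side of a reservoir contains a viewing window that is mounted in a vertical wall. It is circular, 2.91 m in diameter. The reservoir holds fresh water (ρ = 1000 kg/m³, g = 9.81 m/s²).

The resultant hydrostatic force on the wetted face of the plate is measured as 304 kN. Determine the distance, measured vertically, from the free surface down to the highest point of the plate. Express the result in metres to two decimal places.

d_top ≈ 3.20 m

γ = ρg = 1000 × 9.81 = 9810 N/m³ = 9.81 kN/m³.
A = π(1.455)² = 6.65083 m².
From F = γ·h_c·A, the centroid depth is h_c = 304/(9.81 × 6.65083) = 4.65939 m.
The centroid is at the centre, 1.455 m below the top of the plate, so the highest point sits at h_top = 4.65939 − 1.455 = 3.20439 m below the surface.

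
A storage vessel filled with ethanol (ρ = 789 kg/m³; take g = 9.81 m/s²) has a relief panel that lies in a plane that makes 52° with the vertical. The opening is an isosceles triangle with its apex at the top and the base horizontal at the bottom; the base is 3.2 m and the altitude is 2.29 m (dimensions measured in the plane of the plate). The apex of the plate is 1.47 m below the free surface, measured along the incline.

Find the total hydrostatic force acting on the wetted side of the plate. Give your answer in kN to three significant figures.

F ≈ 52.3 kN

γ = ρg = 789 × 9.81 / 1000 = 7.74009 kN/m³.
The plate makes 52° with the vertical, i.e. θ = 90° − 52° = 38° to the horizontal. Measuring y along the incline from the free-surface line, vertical depth h = y·sinθ with sinθ = 0.615661.
With the apex up, the centroid sits 2h/3 = 2 × 2.29/3 = 1.52667 m below the apex, so y_c = 1.47 + 1.52667 = 2.99667 m and h_c = 2.99667 × 0.615661 = 1.84493 m.
A = ½ × 3.2 × 2.29 = 3.664 m².
Resultant F = γ·h_c·A = 7.74009 × 1.84493 × 3.664 = 52.3216 kN.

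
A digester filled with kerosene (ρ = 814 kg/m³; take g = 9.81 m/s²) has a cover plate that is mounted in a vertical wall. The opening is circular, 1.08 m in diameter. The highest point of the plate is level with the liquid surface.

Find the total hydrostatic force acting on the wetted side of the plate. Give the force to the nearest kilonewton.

γ = ρg = 814 × 9.81 / 1000 = 7.98534 kN/m³.
The centroid is at the centre, 0.54 m below the top of the plate, so the centroid depth is h_c = 0.54 m.
A = π(0.54)² = 0.916088 m².
Resultant F = γ·h_c·A = 7.98534 × 0.54 × 0.916088 = 3.95025 kN.

F ≈ 4 kN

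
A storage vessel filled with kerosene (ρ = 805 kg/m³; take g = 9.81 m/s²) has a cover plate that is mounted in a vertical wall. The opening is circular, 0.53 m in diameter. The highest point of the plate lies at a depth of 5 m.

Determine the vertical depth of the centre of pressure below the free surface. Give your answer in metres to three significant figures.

h_p = 5.27 m

γ = ρg = 805 × 9.81 / 1000 = 7.89705 kN/m³.
The centroid is at the centre, 0.265 m below the top of the plate, so the centroid depth is h_c = 5 + 0.265 = 5.265 m.
A = π(0.265)² = 0.220618 m².
Resultant F = γ·h_c·A = 7.89705 × 5.265 × 0.220618 = 9.17285 kN.
I_c = πr⁴/4 = π × 0.265⁴/4 = 0.00387323 m⁴.
Centre of pressure: y_p = y_c + I_c/(y_c·A) = 5.265 + 0.00387323/(5.265 × 0.220618) = 5.265 + 0.00333452 = 5.26833 m along the plane.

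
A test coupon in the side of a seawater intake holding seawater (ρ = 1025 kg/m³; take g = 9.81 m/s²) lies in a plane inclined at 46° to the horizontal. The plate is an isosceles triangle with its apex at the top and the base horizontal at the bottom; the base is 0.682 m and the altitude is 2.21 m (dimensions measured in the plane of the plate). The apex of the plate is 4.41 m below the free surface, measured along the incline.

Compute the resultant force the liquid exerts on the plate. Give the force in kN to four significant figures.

F ≈ 32.07 kN

γ = ρg = 1025 × 9.81 / 1000 = 10.05525 kN/m³.
Let θ = 46° be the plate's angle to the horizontal; measure y along the incline from where the plane meets the free surface. Vertical depth h = y·sinθ with sinθ = 0.719340.
With the apex up, the centroid sits 2h/3 = 2 × 2.21/3 = 1.47333 m below the apex, so y_c = 4.41 + 1.47333 = 5.88333 m and h_c = 5.88333 × 0.719340 = 4.23211 m.
A = ½ × 0.682 × 2.21 = 0.75361 m².
Resultant F = γ·h_c·A = 10.05525 × 4.23211 × 0.75361 = 32.0698 kN.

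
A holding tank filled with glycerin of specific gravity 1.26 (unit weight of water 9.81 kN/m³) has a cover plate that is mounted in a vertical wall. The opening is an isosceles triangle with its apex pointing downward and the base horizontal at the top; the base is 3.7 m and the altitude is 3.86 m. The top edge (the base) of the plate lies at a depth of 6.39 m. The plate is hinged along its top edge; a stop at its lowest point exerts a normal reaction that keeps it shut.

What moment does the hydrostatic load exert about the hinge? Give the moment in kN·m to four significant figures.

γ = 1.26 × 9.81 = 12.3606 kN/m³.
With the apex down, the centroid sits h/3 = 3.86/3 = 1.28667 m below the base (the top edge), so the centroid depth is h_c = 6.39 + 1.28667 = 7.67667 m.
A = ½ × 3.7 × 3.86 = 7.141 m².
Resultant F = γ·h_c·A = 12.3606 × 7.67667 × 7.141 = 677.597 kN.
I_c = b·h³/36 = 3.7 × 3.86³/36 = 5.911 m⁴.
Centre of pressure: y_p = y_c + I_c/(y_c·A) = 7.67667 + 5.911/(7.67667 × 7.141) = 7.67667 + 0.107827 = 7.7845 m along the plane.
The resultant acts 1.28667 + 0.107827 = 1.3945 m (along the plate) below the hinge at the top edge, so the moment about the hinge is M = F × 1.3945 = 677.597 × 1.3945 = 944.909 kN·m.

M ≈ 944.9 kN·m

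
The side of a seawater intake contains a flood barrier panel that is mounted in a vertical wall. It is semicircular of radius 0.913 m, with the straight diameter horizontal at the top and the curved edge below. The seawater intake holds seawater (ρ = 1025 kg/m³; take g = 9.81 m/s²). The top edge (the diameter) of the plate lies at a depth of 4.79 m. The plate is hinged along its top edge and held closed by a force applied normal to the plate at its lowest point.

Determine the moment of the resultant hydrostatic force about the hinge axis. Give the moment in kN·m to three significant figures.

M ≈ 27.2 kN·m

γ = ρg = 1025 × 9.81 / 1000 = 10.05525 kN/m³.
The centroid of a semicircle lies 4r/(3π) = 0.387489 m from the diameter, here below the top edge, so the centroid depth is h_c = 4.79 + 0.387489 = 5.17749 m.
A = πr²/2 = π × 0.913²/2 = 1.30937 m².
Resultant F = γ·h_c·A = 10.05525 × 5.17749 × 1.30937 = 68.1671 kN.
I_c = (π/8 − 8/(9π))·r⁴ = 0.109757 × 0.913⁴ = 0.0762633 m⁴.
Centre of pressure: y_p = y_c + I_c/(y_c·A) = 5.17749 + 0.0762633/(5.17749 × 1.30937) = 5.17749 + 0.0112495 = 5.18874 m along the plane.
The resultant acts 0.387489 + 0.0112495 = 0.398738 m (along the plate) below the hinge at the top edge, so the moment about the hinge is M = F × 0.398738 = 68.1671 × 0.398738 = 27.1808 kN·m.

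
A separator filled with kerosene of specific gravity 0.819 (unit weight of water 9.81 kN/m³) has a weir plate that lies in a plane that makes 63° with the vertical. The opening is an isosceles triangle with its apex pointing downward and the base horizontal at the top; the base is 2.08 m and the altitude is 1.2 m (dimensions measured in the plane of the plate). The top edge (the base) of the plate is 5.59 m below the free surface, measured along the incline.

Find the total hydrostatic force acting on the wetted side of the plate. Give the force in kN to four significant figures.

F ≈ 27.27 kN

γ = 0.819 × 9.81 = 8.03439 kN/m³.
The plate makes 63° with the vertical, i.e. θ = 90° − 63° = 27° to the horizontal. Measuring y along the incline from the free-surface line, vertical depth h = y·sinθ with sinθ = 0.453990.
With the apex down, the centroid sits h/3 = 1.2/3 = 0.4 m below the base (the top edge), so y_c = 5.59 + 0.4 = 5.99 m and h_c = 5.99 × 0.453990 = 2.7194 m.
A = ½ × 2.08 × 1.2 = 1.248 m².
Resultant F = γ·h_c·A = 8.03439 × 2.7194 × 1.248 = 27.2672 kN.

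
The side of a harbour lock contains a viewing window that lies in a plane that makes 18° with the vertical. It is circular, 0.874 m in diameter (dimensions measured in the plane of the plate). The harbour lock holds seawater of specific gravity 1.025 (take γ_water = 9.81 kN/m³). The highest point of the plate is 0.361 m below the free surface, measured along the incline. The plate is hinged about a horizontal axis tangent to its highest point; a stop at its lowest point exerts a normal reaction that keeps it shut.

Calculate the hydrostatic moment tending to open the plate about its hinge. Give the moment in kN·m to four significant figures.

γ = 1.025 × 9.81 = 10.05525 kN/m³.
The plate makes 18° with the vertical, i.e. θ = 90° − 18° = 72° to the horizontal. Measuring y along the incline from the free-surface line, vertical depth h = y·sinθ with sinθ = 0.951057.
The centroid is at the centre, 0.437 m below the top of the plate, so y_c = 0.361 + 0.437 = 0.798 m and h_c = 0.798 × 0.951057 = 0.758943 m.
A = π(0.437)² = 0.599947 m².
Resultant F = γ·h_c·A = 10.05525 × 0.758943 × 0.599947 = 4.57841 kN.
I_c = πr⁴/4 = π × 0.437⁴/4 = 0.0286428 m⁴.
Centre of pressure: y_p = y_c + I_c/(y_c·A) = 0.798 + 0.0286428/(0.798 × 0.599947) = 0.798 + 0.0598273 = 0.857827 m along the plane.
The resultant acts 0.437 + 0.0598273 = 0.496827 m (along the plate) below the hinge at the top edge, so the moment about the hinge is M = F × 0.496827 = 4.57841 × 0.496827 = 2.27468 kN·m.

M ≈ 2.275 kN·m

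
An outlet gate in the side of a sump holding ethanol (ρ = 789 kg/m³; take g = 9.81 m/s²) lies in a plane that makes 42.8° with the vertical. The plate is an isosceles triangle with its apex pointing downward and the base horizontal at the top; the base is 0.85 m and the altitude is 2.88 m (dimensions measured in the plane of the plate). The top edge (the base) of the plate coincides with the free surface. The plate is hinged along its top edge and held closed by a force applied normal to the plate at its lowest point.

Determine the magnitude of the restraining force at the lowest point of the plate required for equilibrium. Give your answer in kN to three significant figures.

γ = ρg = 789 × 9.81 / 1000 = 7.74009 kN/m³.
The plate makes 42.8° with the vertical, i.e. θ = 90° − 42.8° = 47.2° to the horizontal. Measuring y along the incline from the free-surface line, vertical depth h = y·sinθ with sinθ = 0.733730.
With the apex down, the centroid sits h/3 = 2.88/3 = 0.96 m below the base (the top edge), so y_c = 0.96 m and h_c = 0.96 × 0.733730 = 0.704381 m.
A = ½ × 0.85 × 2.88 = 1.224 m².
Resultant F = γ·h_c·A = 7.74009 × 0.704381 × 1.224 = 6.67321 kN.
I_c = b·h³/36 = 0.85 × 2.88³/36 = 0.564019 m⁴.
Centre of pressure: y_p = y_c + I_c/(y_c·A) = 0.96 + 0.564019/(0.96 × 1.224) = 0.96 + 0.48 = 1.44 m along the plane.
The resultant acts 0.96 + 0.48 = 1.44 m (along the plate) below the hinge at the top edge, so the moment about the hinge is M = F × 1.44 = 6.67321 × 1.44 = 9.60942 kN·m.
A normal force at the bottom, 2.88 m from the hinge, must supply this moment: P = 9.60942/2.88 = 3.3366 kN.

P ≈ 3.34 kN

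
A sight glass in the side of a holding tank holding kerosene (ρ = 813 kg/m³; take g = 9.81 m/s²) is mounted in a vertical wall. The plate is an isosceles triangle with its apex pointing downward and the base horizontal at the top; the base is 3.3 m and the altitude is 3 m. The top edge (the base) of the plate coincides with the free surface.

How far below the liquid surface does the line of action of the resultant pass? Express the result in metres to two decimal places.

h_p = 1.50 m

γ = ρg = 813 × 9.81 / 1000 = 7.97553 kN/m³.
With the apex down, the centroid sits h/3 = 3/3 = 1 m below the base (the top edge), so the centroid depth is h_c = 1 m.
A = ½ × 3.3 × 3 = 4.95 m².
Resultant F = γ·h_c·A = 7.97553 × 1 × 4.95 = 39.4789 kN.
I_c = b·h³/36 = 3.3 × 3³/36 = 2.475 m⁴.
Centre of pressure: y_p = y_c + I_c/(y_c·A) = 1 + 2.475/(1 × 4.95) = 1 + 0.5 = 1.5 m along the plane.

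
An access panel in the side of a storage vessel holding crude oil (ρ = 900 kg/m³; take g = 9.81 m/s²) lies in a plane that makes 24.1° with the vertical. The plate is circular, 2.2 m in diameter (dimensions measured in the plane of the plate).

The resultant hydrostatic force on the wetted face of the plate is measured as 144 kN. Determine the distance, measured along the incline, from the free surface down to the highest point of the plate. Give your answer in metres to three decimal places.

y_top ≈ 3.600 m

γ = ρg = 900 × 9.81 / 1000 = 8.829 kN/m³.
A = π(1.1)² = 3.80133 m².
From F = γ·h_c·A, the centroid depth is h_c = 144/(8.829 × 3.80133) = 4.29057 m.
The plate makes 24.1° with the vertical, i.e. θ = 90° − 24.1° = 65.9° to the horizontal. Measuring y along the incline from the free-surface line, vertical depth h = y·sinθ with sinθ = 0.912834.
Along the incline, y_c = h_c/sinθ = 4.29057/0.912834 = 4.70027 m.
The centroid is at the centre, 1.1 m below the top of the plate, so the highest point sits at y_top = 4.70027 − 1.1 = 3.60027 m along the incline.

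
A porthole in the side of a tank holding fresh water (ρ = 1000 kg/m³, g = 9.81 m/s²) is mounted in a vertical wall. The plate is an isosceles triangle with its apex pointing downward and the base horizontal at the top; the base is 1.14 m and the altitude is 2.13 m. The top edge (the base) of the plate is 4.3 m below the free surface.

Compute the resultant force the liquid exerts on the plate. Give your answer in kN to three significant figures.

F ≈ 59.7 kN

γ = ρg = 1000 × 9.81 = 9810 N/m³ = 9.81 kN/m³.
With the apex down, the centroid sits h/3 = 2.13/3 = 0.71 m below the base (the top edge), so the centroid depth is h_c = 4.3 + 0.71 = 5.01 m.
A = ½ × 1.14 × 2.13 = 1.2141 m².
Resultant F = γ·h_c·A = 9.81 × 5.01 × 1.2141 = 59.6707 kN.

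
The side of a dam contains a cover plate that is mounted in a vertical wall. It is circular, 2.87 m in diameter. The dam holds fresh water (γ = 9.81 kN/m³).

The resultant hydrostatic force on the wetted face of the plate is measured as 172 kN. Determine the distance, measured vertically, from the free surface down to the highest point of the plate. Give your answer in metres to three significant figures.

d_top ≈ 1.28 m

γ = 9.81 kN/m³.
A = π(1.435)² = 6.46925 m².
From F = γ·h_c·A, the centroid depth is h_c = 172/(9.81 × 6.46925) = 2.71023 m.
The centroid is at the centre, 1.435 m below the top of the plate, so the highest point sits at h_top = 2.71023 − 1.435 = 1.27523 m below the surface.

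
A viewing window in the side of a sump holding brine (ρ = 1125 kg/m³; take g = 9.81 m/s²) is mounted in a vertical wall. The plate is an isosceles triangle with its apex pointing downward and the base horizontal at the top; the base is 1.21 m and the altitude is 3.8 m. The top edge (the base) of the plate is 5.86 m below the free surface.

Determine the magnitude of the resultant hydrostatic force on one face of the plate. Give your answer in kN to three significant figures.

γ = ρg = 1125 × 9.81 / 1000 = 11.03625 kN/m³.
With the apex down, the centroid sits h/3 = 3.8/3 = 1.26667 m below the base (the top edge), so the centroid depth is h_c = 5.86 + 1.26667 = 7.12667 m.
A = ½ × 1.21 × 3.8 = 2.299 m².
Resultant F = γ·h_c·A = 11.03625 × 7.12667 × 2.299 = 180.82 kN.

F ≈ 181 kN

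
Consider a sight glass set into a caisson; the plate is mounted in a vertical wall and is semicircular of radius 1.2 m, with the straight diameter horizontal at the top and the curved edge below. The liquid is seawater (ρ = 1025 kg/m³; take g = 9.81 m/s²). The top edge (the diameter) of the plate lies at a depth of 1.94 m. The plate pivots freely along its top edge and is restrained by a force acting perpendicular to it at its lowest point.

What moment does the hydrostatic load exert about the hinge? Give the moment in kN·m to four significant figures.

M ≈ 30.66 kN·m

γ = ρg = 1025 × 9.81 / 1000 = 10.05525 kN/m³.
The centroid of a semicircle lies 4r/(3π) = 0.509296 m from the diameter, here below the top edge, so the centroid depth is h_c = 1.94 + 0.509296 = 2.4493 m.
A = πr²/2 = π × 1.2²/2 = 2.26195 m².
Resultant F = γ·h_c·A = 10.05525 × 2.4493 × 2.26195 = 55.708 kN.
I_c = (π/8 − 8/(9π))·r⁴ = 0.109757 × 1.2⁴ = 0.227592 m⁴.
Centre of pressure: y_p = y_c + I_c/(y_c·A) = 2.4493 + 0.227592/(2.4493 × 2.26195) = 2.4493 + 0.0410801 = 2.49038 m along the plane.
The resultant acts 0.509296 + 0.0410801 = 0.550376 m (along the plate) below the hinge at the top edge, so the moment about the hinge is M = F × 0.550376 = 55.708 × 0.550376 = 30.6603 kN·m.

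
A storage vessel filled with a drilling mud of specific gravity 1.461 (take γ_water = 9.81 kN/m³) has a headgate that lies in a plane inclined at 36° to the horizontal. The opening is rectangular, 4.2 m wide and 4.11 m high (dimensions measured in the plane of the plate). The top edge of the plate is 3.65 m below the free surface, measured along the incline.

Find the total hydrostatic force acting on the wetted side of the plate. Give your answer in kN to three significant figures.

γ = 1.461 × 9.81 = 14.33241 kN/m³.
Let θ = 36° be the plate's angle to the horizontal; measure y along the incline from where the plane meets the free surface. Vertical depth h = y·sinθ with sinθ = 0.587785.
The centroid lies 4.11/2 = 2.055 m below the top edge, so y_c = 3.65 + 2.055 = 5.705 m and h_c = 5.705 × 0.587785 = 3.35331 m.
A = 4.2 × 4.11 = 17.262 m².
Resultant F = γ·h_c·A = 14.33241 × 3.35331 × 17.262 = 829.629 kN.

F ≈ 830 kN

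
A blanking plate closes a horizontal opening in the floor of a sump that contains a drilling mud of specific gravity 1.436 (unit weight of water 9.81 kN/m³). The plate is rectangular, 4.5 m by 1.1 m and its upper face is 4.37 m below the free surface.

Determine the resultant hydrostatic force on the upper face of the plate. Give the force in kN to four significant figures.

γ = 1.436 × 9.81 = 14.08716 kN/m³.
The plate is horizontal, so pressure is uniform at p = γ·h = 14.08716 × 4.37 = 61.5609 kN/m².
A = 4.5 × 1.1 = 4.95 m².
F = p·A = 61.5609 × 4.95 = 304.726 kN.

F ≈ 304.7 kN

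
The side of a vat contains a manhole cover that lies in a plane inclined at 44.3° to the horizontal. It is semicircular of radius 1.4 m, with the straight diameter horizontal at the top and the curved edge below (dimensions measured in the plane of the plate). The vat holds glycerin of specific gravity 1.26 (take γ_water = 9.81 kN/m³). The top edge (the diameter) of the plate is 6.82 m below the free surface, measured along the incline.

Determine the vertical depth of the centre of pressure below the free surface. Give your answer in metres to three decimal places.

γ = 1.26 × 9.81 = 12.3606 kN/m³.
Let θ = 44.3° be the plate's angle to the horizontal; measure y along the incline from where the plane meets the free surface. Vertical depth h = y·sinθ with sinθ = 0.698415.
The centroid of a semicircle lies 4r/(3π) = 0.594178 m from the diameter, here below the top edge, so y_c = 6.82 + 0.594178 = 7.41418 m and h_c = 7.41418 × 0.698415 = 5.17817 m.
A = πr²/2 = π × 1.4²/2 = 3.07876 m².
Resultant F = γ·h_c·A = 12.3606 × 5.17817 × 3.07876 = 197.057 kN.
I_c = (π/8 − 8/(9π))·r⁴ = 0.109757 × 1.4⁴ = 0.421642 m⁴.
Centre of pressure: y_p = y_c + I_c/(y_c·A) = 7.41418 + 0.421642/(7.41418 × 3.07876) = 7.41418 + 0.0184716 = 7.43265 m along the plane.
Vertically, h_p = y_p·sinθ = 7.43265 × 0.698415 = 5.19107 m.

h_p = 5.191 m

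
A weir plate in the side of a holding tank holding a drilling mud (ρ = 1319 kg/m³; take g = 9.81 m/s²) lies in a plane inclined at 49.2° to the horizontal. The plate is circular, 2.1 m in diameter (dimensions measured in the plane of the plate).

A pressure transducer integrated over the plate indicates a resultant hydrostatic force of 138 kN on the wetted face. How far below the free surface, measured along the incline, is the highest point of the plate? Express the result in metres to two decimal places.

y_top ≈ 3.02 m

γ = ρg = 1319 × 9.81 / 1000 = 12.93939 kN/m³.
A = π(1.05)² = 3.46361 m².
From F = γ·h_c·A, the centroid depth is h_c = 138/(12.93939 × 3.46361) = 3.07919 m.
Let θ = 49.2° be the plate's angle to the horizontal; measure y along the incline from where the plane meets the free surface. Vertical depth h = y·sinθ with sinθ = 0.756995.
Along the incline, y_c = h_c/sinθ = 3.07919/0.756995 = 4.06765 m.
The centroid is at the centre, 1.05 m below the top of the plate, so the highest point sits at y_top = 4.06765 − 1.05 = 3.01765 m along the incline.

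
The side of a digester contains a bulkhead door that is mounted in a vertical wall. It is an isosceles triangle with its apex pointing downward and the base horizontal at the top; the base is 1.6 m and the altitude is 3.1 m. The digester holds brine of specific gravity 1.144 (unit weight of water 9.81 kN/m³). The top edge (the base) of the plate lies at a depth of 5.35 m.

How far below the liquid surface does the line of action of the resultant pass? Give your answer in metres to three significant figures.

γ = 1.144 × 9.81 = 11.22264 kN/m³.
With the apex down, the centroid sits h/3 = 3.1/3 = 1.03333 m below the base (the top edge), so the centroid depth is h_c = 5.35 + 1.03333 = 6.38333 m.
A = ½ × 1.6 × 3.1 = 2.48 m².
Resultant F = γ·h_c·A = 11.22264 × 6.38333 × 2.48 = 177.662 kN.
I_c = b·h³/36 = 1.6 × 3.1³/36 = 1.32404 m⁴.
Centre of pressure: y_p = y_c + I_c/(y_c·A) = 6.38333 + 1.32404/(6.38333 × 2.48) = 6.38333 + 0.0836377 = 6.46697 m along the plane.

h_p = 6.47 m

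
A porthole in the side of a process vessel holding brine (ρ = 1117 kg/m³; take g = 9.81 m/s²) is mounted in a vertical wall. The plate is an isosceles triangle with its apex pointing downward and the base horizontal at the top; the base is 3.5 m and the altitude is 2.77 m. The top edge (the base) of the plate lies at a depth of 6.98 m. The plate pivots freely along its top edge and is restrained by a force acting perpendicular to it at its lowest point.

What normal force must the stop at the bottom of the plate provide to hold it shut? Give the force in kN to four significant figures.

γ = ρg = 1117 × 9.81 / 1000 = 10.95777 kN/m³.
With the apex down, the centroid sits h/3 = 2.77/3 = 0.923333 m below the base (the top edge), so the centroid depth is h_c = 6.98 + 0.923333 = 7.90333 m.
A = ½ × 3.5 × 2.77 = 4.8475 m².
Resultant F = γ·h_c·A = 10.95777 × 7.90333 × 4.8475 = 419.807 kN.
I_c = b·h³/36 = 3.5 × 2.77³/36 = 2.06635 m⁴.
Centre of pressure: y_p = y_c + I_c/(y_c·A) = 7.90333 + 2.06635/(7.90333 × 4.8475) = 7.90333 + 0.0539357 = 7.95727 m along the plane.
The resultant acts 0.923333 + 0.0539357 = 0.977269 m (along the plate) below the hinge at the top edge, so the moment about the hinge is M = F × 0.977269 = 419.807 × 0.977269 = 410.264 kN·m.
A normal force at the bottom, 2.77 m from the hinge, must supply this moment: P = 410.264/2.77 = 148.11 kN.

P ≈ 148.1 kN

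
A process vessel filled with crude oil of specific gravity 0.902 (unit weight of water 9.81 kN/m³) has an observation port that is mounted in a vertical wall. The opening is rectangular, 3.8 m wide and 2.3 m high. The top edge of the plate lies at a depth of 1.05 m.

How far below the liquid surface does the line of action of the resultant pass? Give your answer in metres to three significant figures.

h_p = 2.40 m

γ = 0.902 × 9.81 = 8.84862 kN/m³.
The centroid lies 2.3/2 = 1.15 m below the top edge, so the centroid depth is h_c = 1.05 + 1.15 = 2.2 m.
A = 3.8 × 2.3 = 8.74 m².
Resultant F = γ·h_c·A = 8.84862 × 2.2 × 8.74 = 170.141 kN.
I_c = b·h³/12 = 3.8 × 2.3³/12 = 3.85288 m⁴.
Centre of pressure: y_p = y_c + I_c/(y_c·A) = 2.2 + 3.85288/(2.2 × 8.74) = 2.2 + 0.200379 = 2.40038 m along the plane.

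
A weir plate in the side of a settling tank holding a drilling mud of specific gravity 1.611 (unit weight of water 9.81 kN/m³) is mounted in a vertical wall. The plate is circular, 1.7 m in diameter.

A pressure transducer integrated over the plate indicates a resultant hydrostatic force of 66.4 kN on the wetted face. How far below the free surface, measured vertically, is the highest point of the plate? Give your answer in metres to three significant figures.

d_top ≈ 1.00 m

γ = 1.611 × 9.81 = 15.80391 kN/m³.
A = π(0.85)² = 2.2698 m².
From F = γ·h_c·A, the centroid depth is h_c = 66.4/(15.80391 × 2.2698) = 1.85104 m.
The centroid is at the centre, 0.85 m below the top of the plate, so the highest point sits at h_top = 1.85104 − 0.85 = 1.00104 m below the surface.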